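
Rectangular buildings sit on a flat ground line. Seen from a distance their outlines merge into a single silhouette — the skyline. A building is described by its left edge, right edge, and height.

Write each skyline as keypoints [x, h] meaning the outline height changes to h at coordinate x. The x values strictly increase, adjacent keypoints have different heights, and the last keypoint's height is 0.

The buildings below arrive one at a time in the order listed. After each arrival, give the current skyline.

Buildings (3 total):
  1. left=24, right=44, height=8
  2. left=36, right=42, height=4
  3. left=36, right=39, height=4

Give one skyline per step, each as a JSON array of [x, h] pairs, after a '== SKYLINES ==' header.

== SKYLINES ==
[[24,8],[44,0]]
[[24,8],[44,0]]
[[24,8],[44,0]]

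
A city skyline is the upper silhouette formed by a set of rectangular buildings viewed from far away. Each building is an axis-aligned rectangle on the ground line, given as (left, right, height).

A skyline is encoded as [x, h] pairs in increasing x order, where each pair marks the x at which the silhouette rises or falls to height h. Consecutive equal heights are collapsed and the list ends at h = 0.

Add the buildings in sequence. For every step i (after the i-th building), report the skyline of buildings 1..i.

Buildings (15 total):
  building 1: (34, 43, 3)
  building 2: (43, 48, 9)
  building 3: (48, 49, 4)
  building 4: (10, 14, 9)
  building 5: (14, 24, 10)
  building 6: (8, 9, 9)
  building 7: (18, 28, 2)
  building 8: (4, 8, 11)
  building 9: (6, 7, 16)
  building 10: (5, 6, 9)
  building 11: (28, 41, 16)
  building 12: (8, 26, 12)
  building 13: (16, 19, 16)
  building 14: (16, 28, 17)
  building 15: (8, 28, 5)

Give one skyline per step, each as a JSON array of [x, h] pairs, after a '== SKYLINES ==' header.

== SKYLINES ==
[[34,3],[43,0]]
[[34,3],[43,9],[48,0]]
[[34,3],[43,9],[48,4],[49,0]]
[[10,9],[14,0],[34,3],[43,9],[48,4],[49,0]]
[[10,9],[14,10],[24,0],[34,3],[43,9],[48,4],[49,0]]
[[8,9],[9,0],[10,9],[14,10],[24,0],[34,3],[43,9],[48,4],[49,0]]
[[8,9],[9,0],[10,9],[14,10],[24,2],[28,0],[34,3],[43,9],[48,4],[49,0]]
[[4,11],[8,9],[9,0],[10,9],[14,10],[24,2],[28,0],[34,3],[43,9],[48,4],[49,0]]
[[4,11],[6,16],[7,11],[8,9],[9,0],[10,9],[14,10],[24,2],[28,0],[34,3],[43,9],[48,4],[49,0]]
[[4,11],[6,16],[7,11],[8,9],[9,0],[10,9],[14,10],[24,2],[28,0],[34,3],[43,9],[48,4],[49,0]]
[[4,11],[6,16],[7,11],[8,9],[9,0],[10,9],[14,10],[24,2],[28,16],[41,3],[43,9],[48,4],[49,0]]
[[4,11],[6,16],[7,11],[8,12],[26,2],[28,16],[41,3],[43,9],[48,4],[49,0]]
[[4,11],[6,16],[7,11],[8,12],[16,16],[19,12],[26,2],[28,16],[41,3],[43,9],[48,4],[49,0]]
[[4,11],[6,16],[7,11],[8,12],[16,17],[28,16],[41,3],[43,9],[48,4],[49,0]]
[[4,11],[6,16],[7,11],[8,12],[16,17],[28,16],[41,3],[43,9],[48,4],[49,0]]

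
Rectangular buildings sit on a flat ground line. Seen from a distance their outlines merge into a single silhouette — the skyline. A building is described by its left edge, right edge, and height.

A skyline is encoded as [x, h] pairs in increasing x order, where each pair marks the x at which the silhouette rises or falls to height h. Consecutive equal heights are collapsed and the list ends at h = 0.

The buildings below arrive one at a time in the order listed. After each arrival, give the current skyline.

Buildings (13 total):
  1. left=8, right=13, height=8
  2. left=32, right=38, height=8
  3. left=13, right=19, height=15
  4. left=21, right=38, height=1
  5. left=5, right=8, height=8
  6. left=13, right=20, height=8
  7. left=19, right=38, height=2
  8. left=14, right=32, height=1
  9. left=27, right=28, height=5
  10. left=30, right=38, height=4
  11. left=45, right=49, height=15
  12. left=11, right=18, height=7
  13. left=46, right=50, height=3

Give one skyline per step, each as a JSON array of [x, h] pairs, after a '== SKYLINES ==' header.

== SKYLINES ==
[[8,8],[13,0]]
[[8,8],[13,0],[32,8],[38,0]]
[[8,8],[13,15],[19,0],[32,8],[38,0]]
[[8,8],[13,15],[19,0],[21,1],[32,8],[38,0]]
[[5,8],[13,15],[19,0],[21,1],[32,8],[38,0]]
[[5,8],[13,15],[19,8],[20,0],[21,1],[32,8],[38,0]]
[[5,8],[13,15],[19,8],[20,2],[32,8],[38,0]]
[[5,8],[13,15],[19,8],[20,2],[32,8],[38,0]]
[[5,8],[13,15],[19,8],[20,2],[27,5],[28,2],[32,8],[38,0]]
[[5,8],[13,15],[19,8],[20,2],[27,5],[28,2],[30,4],[32,8],[38,0]]
[[5,8],[13,15],[19,8],[20,2],[27,5],[28,2],[30,4],[32,8],[38,0],[45,15],[49,0]]
[[5,8],[13,15],[19,8],[20,2],[27,5],[28,2],[30,4],[32,8],[38,0],[45,15],[49,0]]
[[5,8],[13,15],[19,8],[20,2],[27,5],[28,2],[30,4],[32,8],[38,0],[45,15],[49,3],[50,0]]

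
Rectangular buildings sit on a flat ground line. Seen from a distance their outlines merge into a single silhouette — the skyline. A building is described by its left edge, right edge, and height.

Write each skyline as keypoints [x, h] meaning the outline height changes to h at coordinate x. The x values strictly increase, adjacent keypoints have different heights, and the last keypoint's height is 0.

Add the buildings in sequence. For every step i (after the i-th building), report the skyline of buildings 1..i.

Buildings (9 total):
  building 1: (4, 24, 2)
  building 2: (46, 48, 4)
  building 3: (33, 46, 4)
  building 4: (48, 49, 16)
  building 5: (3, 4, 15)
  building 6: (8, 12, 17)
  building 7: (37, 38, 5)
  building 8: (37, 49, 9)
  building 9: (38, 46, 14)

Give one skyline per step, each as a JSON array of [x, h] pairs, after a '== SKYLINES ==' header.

== SKYLINES ==
[[4,2],[24,0]]
[[4,2],[24,0],[46,4],[48,0]]
[[4,2],[24,0],[33,4],[48,0]]
[[4,2],[24,0],[33,4],[48,16],[49,0]]
[[3,15],[4,2],[24,0],[33,4],[48,16],[49,0]]
[[3,15],[4,2],[8,17],[12,2],[24,0],[33,4],[48,16],[49,0]]
[[3,15],[4,2],[8,17],[12,2],[24,0],[33,4],[37,5],[38,4],[48,16],[49,0]]
[[3,15],[4,2],[8,17],[12,2],[24,0],[33,4],[37,9],[48,16],[49,0]]
[[3,15],[4,2],[8,17],[12,2],[24,0],[33,4],[37,9],[38,14],[46,9],[48,16],[49,0]]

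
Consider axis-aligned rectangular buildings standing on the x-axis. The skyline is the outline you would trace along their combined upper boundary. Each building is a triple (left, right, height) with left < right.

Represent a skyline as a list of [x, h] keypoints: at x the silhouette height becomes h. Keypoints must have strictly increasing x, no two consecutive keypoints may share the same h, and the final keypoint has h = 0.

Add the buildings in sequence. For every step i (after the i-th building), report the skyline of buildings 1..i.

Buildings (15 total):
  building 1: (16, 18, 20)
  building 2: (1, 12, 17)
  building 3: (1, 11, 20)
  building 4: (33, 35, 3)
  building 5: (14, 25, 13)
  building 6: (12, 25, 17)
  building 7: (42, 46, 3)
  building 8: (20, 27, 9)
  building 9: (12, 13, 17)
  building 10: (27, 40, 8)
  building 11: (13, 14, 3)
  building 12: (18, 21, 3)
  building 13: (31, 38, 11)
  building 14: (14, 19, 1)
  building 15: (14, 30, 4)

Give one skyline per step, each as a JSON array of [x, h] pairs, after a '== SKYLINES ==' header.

== SKYLINES ==
[[16,20],[18,0]]
[[1,17],[12,0],[16,20],[18,0]]
[[1,20],[11,17],[12,0],[16,20],[18,0]]
[[1,20],[11,17],[12,0],[16,20],[18,0],[33,3],[35,0]]
[[1,20],[11,17],[12,0],[14,13],[16,20],[18,13],[25,0],[33,3],[35,0]]
[[1,20],[11,17],[16,20],[18,17],[25,0],[33,3],[35,0]]
[[1,20],[11,17],[16,20],[18,17],[25,0],[33,3],[35,0],[42,3],[46,0]]
[[1,20],[11,17],[16,20],[18,17],[25,9],[27,0],[33,3],[35,0],[42,3],[46,0]]
[[1,20],[11,17],[16,20],[18,17],[25,9],[27,0],[33,3],[35,0],[42,3],[46,0]]
[[1,20],[11,17],[16,20],[18,17],[25,9],[27,8],[40,0],[42,3],[46,0]]
[[1,20],[11,17],[16,20],[18,17],[25,9],[27,8],[40,0],[42,3],[46,0]]
[[1,20],[11,17],[16,20],[18,17],[25,9],[27,8],[40,0],[42,3],[46,0]]
[[1,20],[11,17],[16,20],[18,17],[25,9],[27,8],[31,11],[38,8],[40,0],[42,3],[46,0]]
[[1,20],[11,17],[16,20],[18,17],[25,9],[27,8],[31,11],[38,8],[40,0],[42,3],[46,0]]
[[1,20],[11,17],[16,20],[18,17],[25,9],[27,8],[31,11],[38,8],[40,0],[42,3],[46,0]]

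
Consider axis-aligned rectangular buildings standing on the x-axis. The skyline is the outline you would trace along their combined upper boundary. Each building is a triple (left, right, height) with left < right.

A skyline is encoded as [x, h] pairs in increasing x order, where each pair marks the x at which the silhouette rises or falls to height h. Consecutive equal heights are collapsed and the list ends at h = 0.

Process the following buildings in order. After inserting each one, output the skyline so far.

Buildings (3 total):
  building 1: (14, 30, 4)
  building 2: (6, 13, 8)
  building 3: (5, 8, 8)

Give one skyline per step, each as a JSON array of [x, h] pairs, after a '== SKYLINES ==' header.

== SKYLINES ==
[[14,4],[30,0]]
[[6,8],[13,0],[14,4],[30,0]]
[[5,8],[13,0],[14,4],[30,0]]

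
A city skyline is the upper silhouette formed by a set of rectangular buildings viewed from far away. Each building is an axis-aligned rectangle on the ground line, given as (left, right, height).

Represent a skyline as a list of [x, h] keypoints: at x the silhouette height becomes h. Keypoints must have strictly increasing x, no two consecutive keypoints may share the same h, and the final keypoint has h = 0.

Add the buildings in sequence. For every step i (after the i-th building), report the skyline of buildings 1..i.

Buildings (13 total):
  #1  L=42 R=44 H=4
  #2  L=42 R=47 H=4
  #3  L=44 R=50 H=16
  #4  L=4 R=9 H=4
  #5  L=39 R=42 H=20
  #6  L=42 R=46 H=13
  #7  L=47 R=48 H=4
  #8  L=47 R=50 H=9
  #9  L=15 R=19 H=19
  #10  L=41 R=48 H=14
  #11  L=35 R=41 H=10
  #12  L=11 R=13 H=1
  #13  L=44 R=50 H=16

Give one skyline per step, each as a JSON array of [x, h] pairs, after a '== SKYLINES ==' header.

== SKYLINES ==
[[42,4],[44,0]]
[[42,4],[47,0]]
[[42,4],[44,16],[50,0]]
[[4,4],[9,0],[42,4],[44,16],[50,0]]
[[4,4],[9,0],[39,20],[42,4],[44,16],[50,0]]
[[4,4],[9,0],[39,20],[42,13],[44,16],[50,0]]
[[4,4],[9,0],[39,20],[42,13],[44,16],[50,0]]
[[4,4],[9,0],[39,20],[42,13],[44,16],[50,0]]
[[4,4],[9,0],[15,19],[19,0],[39,20],[42,13],[44,16],[50,0]]
[[4,4],[9,0],[15,19],[19,0],[39,20],[42,14],[44,16],[50,0]]
[[4,4],[9,0],[15,19],[19,0],[35,10],[39,20],[42,14],[44,16],[50,0]]
[[4,4],[9,0],[11,1],[13,0],[15,19],[19,0],[35,10],[39,20],[42,14],[44,16],[50,0]]
[[4,4],[9,0],[11,1],[13,0],[15,19],[19,0],[35,10],[39,20],[42,14],[44,16],[50,0]]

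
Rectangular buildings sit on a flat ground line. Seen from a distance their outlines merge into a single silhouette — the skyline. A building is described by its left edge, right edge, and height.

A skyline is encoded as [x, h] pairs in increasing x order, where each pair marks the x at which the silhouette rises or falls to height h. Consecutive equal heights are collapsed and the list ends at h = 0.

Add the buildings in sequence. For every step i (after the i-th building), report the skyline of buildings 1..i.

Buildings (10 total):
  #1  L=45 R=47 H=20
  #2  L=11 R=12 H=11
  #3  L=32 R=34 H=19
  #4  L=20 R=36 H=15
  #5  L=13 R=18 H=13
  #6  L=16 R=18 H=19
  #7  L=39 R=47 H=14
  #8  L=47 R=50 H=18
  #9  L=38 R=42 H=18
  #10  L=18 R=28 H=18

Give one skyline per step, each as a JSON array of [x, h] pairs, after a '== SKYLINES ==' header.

== SKYLINES ==
[[45,20],[47,0]]
[[11,11],[12,0],[45,20],[47,0]]
[[11,11],[12,0],[32,19],[34,0],[45,20],[47,0]]
[[11,11],[12,0],[20,15],[32,19],[34,15],[36,0],[45,20],[47,0]]
[[11,11],[12,0],[13,13],[18,0],[20,15],[32,19],[34,15],[36,0],[45,20],[47,0]]
[[11,11],[12,0],[13,13],[16,19],[18,0],[20,15],[32,19],[34,15],[36,0],[45,20],[47,0]]
[[11,11],[12,0],[13,13],[16,19],[18,0],[20,15],[32,19],[34,15],[36,0],[39,14],[45,20],[47,0]]
[[11,11],[12,0],[13,13],[16,19],[18,0],[20,15],[32,19],[34,15],[36,0],[39,14],[45,20],[47,18],[50,0]]
[[11,11],[12,0],[13,13],[16,19],[18,0],[20,15],[32,19],[34,15],[36,0],[38,18],[42,14],[45,20],[47,18],[50,0]]
[[11,11],[12,0],[13,13],[16,19],[18,18],[28,15],[32,19],[34,15],[36,0],[38,18],[42,14],[45,20],[47,18],[50,0]]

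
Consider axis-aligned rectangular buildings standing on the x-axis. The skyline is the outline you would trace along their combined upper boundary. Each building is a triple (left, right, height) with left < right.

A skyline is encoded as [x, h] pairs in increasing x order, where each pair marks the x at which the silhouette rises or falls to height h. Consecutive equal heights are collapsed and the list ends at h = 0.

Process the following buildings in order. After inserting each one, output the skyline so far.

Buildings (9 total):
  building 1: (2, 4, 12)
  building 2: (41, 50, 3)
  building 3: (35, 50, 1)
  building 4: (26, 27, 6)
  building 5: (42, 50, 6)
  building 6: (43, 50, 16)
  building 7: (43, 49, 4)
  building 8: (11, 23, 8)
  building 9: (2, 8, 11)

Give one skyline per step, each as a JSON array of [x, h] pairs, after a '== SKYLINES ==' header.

== SKYLINES ==
[[2,12],[4,0]]
[[2,12],[4,0],[41,3],[50,0]]
[[2,12],[4,0],[35,1],[41,3],[50,0]]
[[2,12],[4,0],[26,6],[27,0],[35,1],[41,3],[50,0]]
[[2,12],[4,0],[26,6],[27,0],[35,1],[41,3],[42,6],[50,0]]
[[2,12],[4,0],[26,6],[27,0],[35,1],[41,3],[42,6],[43,16],[50,0]]
[[2,12],[4,0],[26,6],[27,0],[35,1],[41,3],[42,6],[43,16],[50,0]]
[[2,12],[4,0],[11,8],[23,0],[26,6],[27,0],[35,1],[41,3],[42,6],[43,16],[50,0]]
[[2,12],[4,11],[8,0],[11,8],[23,0],[26,6],[27,0],[35,1],[41,3],[42,6],[43,16],[50,0]]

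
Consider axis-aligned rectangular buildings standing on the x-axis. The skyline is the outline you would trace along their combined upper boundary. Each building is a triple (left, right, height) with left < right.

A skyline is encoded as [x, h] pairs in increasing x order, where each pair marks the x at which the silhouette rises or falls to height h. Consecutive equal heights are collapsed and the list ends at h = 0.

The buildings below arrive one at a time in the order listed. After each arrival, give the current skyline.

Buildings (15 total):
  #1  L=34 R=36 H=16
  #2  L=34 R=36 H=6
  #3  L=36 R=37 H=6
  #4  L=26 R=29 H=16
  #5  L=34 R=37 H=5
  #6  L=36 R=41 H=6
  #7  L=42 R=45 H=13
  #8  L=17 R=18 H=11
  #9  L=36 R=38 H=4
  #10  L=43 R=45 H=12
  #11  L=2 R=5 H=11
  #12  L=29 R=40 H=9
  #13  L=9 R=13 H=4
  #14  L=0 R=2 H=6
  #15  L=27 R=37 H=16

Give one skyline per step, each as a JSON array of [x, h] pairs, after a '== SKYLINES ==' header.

== SKYLINES ==
[[34,16],[36,0]]
[[34,16],[36,0]]
[[34,16],[36,6],[37,0]]
[[26,16],[29,0],[34,16],[36,6],[37,0]]
[[26,16],[29,0],[34,16],[36,6],[37,0]]
[[26,16],[29,0],[34,16],[36,6],[41,0]]
[[26,16],[29,0],[34,16],[36,6],[41,0],[42,13],[45,0]]
[[17,11],[18,0],[26,16],[29,0],[34,16],[36,6],[41,0],[42,13],[45,0]]
[[17,11],[18,0],[26,16],[29,0],[34,16],[36,6],[41,0],[42,13],[45,0]]
[[17,11],[18,0],[26,16],[29,0],[34,16],[36,6],[41,0],[42,13],[45,0]]
[[2,11],[5,0],[17,11],[18,0],[26,16],[29,0],[34,16],[36,6],[41,0],[42,13],[45,0]]
[[2,11],[5,0],[17,11],[18,0],[26,16],[29,9],[34,16],[36,9],[40,6],[41,0],[42,13],[45,0]]
[[2,11],[5,0],[9,4],[13,0],[17,11],[18,0],[26,16],[29,9],[34,16],[36,9],[40,6],[41,0],[42,13],[45,0]]
[[0,6],[2,11],[5,0],[9,4],[13,0],[17,11],[18,0],[26,16],[29,9],[34,16],[36,9],[40,6],[41,0],[42,13],[45,0]]
[[0,6],[2,11],[5,0],[9,4],[13,0],[17,11],[18,0],[26,16],[37,9],[40,6],[41,0],[42,13],[45,0]]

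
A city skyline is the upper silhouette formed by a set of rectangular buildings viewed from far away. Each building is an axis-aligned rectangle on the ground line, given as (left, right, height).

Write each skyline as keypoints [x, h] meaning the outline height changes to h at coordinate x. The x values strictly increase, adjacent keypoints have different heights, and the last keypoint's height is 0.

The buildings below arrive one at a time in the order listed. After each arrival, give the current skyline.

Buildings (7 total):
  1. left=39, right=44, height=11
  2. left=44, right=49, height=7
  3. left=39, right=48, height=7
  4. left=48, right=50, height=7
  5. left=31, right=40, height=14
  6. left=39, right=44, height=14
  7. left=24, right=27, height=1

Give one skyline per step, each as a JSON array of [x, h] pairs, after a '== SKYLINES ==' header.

== SKYLINES ==
[[39,11],[44,0]]
[[39,11],[44,7],[49,0]]
[[39,11],[44,7],[49,0]]
[[39,11],[44,7],[50,0]]
[[31,14],[40,11],[44,7],[50,0]]
[[31,14],[44,7],[50,0]]
[[24,1],[27,0],[31,14],[44,7],[50,0]]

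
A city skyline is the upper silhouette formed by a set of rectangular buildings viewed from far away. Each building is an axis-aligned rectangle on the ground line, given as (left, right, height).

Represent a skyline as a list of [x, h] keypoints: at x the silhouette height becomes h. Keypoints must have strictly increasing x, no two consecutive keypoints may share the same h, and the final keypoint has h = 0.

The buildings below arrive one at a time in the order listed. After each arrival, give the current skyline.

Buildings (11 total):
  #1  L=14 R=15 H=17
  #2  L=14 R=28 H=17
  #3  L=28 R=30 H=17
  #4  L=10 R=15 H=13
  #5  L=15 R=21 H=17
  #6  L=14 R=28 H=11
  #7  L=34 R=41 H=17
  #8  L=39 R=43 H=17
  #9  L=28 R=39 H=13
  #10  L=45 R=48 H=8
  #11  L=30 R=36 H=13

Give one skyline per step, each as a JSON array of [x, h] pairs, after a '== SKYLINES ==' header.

== SKYLINES ==
[[14,17],[15,0]]
[[14,17],[28,0]]
[[14,17],[30,0]]
[[10,13],[14,17],[30,0]]
[[10,13],[14,17],[30,0]]
[[10,13],[14,17],[30,0]]
[[10,13],[14,17],[30,0],[34,17],[41,0]]
[[10,13],[14,17],[30,0],[34,17],[43,0]]
[[10,13],[14,17],[30,13],[34,17],[43,0]]
[[10,13],[14,17],[30,13],[34,17],[43,0],[45,8],[48,0]]
[[10,13],[14,17],[30,13],[34,17],[43,0],[45,8],[48,0]]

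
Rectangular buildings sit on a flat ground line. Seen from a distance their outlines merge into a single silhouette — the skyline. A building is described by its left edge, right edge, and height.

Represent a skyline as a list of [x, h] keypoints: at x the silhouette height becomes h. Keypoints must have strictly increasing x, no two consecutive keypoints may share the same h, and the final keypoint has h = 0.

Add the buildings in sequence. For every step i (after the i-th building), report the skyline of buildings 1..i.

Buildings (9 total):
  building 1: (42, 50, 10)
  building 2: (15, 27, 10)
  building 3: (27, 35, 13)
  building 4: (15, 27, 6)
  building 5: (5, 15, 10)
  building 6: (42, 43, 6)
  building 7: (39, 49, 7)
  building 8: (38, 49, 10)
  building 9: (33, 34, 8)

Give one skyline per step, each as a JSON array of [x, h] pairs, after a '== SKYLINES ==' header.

== SKYLINES ==
[[42,10],[50,0]]
[[15,10],[27,0],[42,10],[50,0]]
[[15,10],[27,13],[35,0],[42,10],[50,0]]
[[15,10],[27,13],[35,0],[42,10],[50,0]]
[[5,10],[27,13],[35,0],[42,10],[50,0]]
[[5,10],[27,13],[35,0],[42,10],[50,0]]
[[5,10],[27,13],[35,0],[39,7],[42,10],[50,0]]
[[5,10],[27,13],[35,0],[38,10],[50,0]]
[[5,10],[27,13],[35,0],[38,10],[50,0]]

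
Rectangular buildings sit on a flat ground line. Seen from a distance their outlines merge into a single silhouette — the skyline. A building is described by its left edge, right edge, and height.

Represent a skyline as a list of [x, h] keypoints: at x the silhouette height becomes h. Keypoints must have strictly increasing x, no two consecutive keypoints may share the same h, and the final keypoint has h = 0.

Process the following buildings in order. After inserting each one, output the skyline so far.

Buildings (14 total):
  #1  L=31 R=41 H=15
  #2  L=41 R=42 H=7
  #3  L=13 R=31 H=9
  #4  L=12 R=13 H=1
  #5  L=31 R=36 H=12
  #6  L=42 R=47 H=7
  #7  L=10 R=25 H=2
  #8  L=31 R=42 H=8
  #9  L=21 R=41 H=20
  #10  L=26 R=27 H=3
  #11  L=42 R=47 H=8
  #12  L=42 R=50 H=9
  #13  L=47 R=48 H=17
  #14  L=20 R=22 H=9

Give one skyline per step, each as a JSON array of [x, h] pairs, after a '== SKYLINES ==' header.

== SKYLINES ==
[[31,15],[41,0]]
[[31,15],[41,7],[42,0]]
[[13,9],[31,15],[41,7],[42,0]]
[[12,1],[13,9],[31,15],[41,7],[42,0]]
[[12,1],[13,9],[31,15],[41,7],[42,0]]
[[12,1],[13,9],[31,15],[41,7],[47,0]]
[[10,2],[13,9],[31,15],[41,7],[47,0]]
[[10,2],[13,9],[31,15],[41,8],[42,7],[47,0]]
[[10,2],[13,9],[21,20],[41,8],[42,7],[47,0]]
[[10,2],[13,9],[21,20],[41,8],[42,7],[47,0]]
[[10,2],[13,9],[21,20],[41,8],[47,0]]
[[10,2],[13,9],[21,20],[41,8],[42,9],[50,0]]
[[10,2],[13,9],[21,20],[41,8],[42,9],[47,17],[48,9],[50,0]]
[[10,2],[13,9],[21,20],[41,8],[42,9],[47,17],[48,9],[50,0]]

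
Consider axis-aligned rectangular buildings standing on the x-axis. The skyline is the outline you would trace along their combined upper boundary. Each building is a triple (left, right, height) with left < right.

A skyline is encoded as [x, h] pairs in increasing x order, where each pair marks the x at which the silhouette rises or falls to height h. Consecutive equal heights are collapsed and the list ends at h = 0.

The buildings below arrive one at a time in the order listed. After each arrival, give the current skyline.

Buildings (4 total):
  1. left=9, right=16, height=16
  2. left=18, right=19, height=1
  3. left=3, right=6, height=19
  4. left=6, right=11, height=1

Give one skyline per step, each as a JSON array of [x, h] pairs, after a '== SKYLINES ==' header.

== SKYLINES ==
[[9,16],[16,0]]
[[9,16],[16,0],[18,1],[19,0]]
[[3,19],[6,0],[9,16],[16,0],[18,1],[19,0]]
[[3,19],[6,1],[9,16],[16,0],[18,1],[19,0]]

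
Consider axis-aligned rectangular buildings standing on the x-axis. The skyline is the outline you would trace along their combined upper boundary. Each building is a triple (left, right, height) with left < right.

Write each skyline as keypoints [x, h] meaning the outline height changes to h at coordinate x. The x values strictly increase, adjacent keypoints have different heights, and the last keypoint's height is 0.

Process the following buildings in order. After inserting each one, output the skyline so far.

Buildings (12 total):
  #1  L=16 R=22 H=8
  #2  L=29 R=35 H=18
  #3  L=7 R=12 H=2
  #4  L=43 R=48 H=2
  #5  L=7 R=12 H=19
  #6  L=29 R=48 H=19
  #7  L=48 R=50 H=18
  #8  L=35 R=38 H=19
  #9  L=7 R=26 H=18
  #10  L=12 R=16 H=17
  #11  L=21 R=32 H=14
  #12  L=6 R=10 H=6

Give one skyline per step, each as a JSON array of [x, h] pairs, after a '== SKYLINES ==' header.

== SKYLINES ==
[[16,8],[22,0]]
[[16,8],[22,0],[29,18],[35,0]]
[[7,2],[12,0],[16,8],[22,0],[29,18],[35,0]]
[[7,2],[12,0],[16,8],[22,0],[29,18],[35,0],[43,2],[48,0]]
[[7,19],[12,0],[16,8],[22,0],[29,18],[35,0],[43,2],[48,0]]
[[7,19],[12,0],[16,8],[22,0],[29,19],[48,0]]
[[7,19],[12,0],[16,8],[22,0],[29,19],[48,18],[50,0]]
[[7,19],[12,0],[16,8],[22,0],[29,19],[48,18],[50,0]]
[[7,19],[12,18],[26,0],[29,19],[48,18],[50,0]]
[[7,19],[12,18],[26,0],[29,19],[48,18],[50,0]]
[[7,19],[12,18],[26,14],[29,19],[48,18],[50,0]]
[[6,6],[7,19],[12,18],[26,14],[29,19],[48,18],[50,0]]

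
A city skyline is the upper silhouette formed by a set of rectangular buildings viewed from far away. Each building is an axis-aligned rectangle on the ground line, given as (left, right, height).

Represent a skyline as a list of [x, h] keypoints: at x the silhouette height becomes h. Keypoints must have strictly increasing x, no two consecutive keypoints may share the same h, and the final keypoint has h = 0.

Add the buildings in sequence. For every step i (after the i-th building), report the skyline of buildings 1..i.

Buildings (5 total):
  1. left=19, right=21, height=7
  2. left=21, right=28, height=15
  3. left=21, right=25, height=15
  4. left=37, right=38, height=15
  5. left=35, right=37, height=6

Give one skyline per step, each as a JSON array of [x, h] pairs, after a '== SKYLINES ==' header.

== SKYLINES ==
[[19,7],[21,0]]
[[19,7],[21,15],[28,0]]
[[19,7],[21,15],[28,0]]
[[19,7],[21,15],[28,0],[37,15],[38,0]]
[[19,7],[21,15],[28,0],[35,6],[37,15],[38,0]]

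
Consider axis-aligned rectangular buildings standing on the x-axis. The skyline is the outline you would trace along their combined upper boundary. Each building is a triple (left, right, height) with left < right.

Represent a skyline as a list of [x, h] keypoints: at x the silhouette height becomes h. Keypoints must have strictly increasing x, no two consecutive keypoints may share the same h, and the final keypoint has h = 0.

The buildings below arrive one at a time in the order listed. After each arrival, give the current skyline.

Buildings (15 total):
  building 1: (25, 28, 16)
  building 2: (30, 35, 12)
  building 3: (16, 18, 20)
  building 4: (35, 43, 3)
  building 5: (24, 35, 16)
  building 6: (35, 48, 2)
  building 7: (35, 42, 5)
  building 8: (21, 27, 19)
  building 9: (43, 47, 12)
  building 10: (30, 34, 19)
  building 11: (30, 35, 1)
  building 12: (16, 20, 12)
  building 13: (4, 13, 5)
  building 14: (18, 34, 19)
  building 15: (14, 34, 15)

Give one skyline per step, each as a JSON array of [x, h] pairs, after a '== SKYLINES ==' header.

== SKYLINES ==
[[25,16],[28,0]]
[[25,16],[28,0],[30,12],[35,0]]
[[16,20],[18,0],[25,16],[28,0],[30,12],[35,0]]
[[16,20],[18,0],[25,16],[28,0],[30,12],[35,3],[43,0]]
[[16,20],[18,0],[24,16],[35,3],[43,0]]
[[16,20],[18,0],[24,16],[35,3],[43,2],[48,0]]
[[16,20],[18,0],[24,16],[35,5],[42,3],[43,2],[48,0]]
[[16,20],[18,0],[21,19],[27,16],[35,5],[42,3],[43,2],[48,0]]
[[16,20],[18,0],[21,19],[27,16],[35,5],[42,3],[43,12],[47,2],[48,0]]
[[16,20],[18,0],[21,19],[27,16],[30,19],[34,16],[35,5],[42,3],[43,12],[47,2],[48,0]]
[[16,20],[18,0],[21,19],[27,16],[30,19],[34,16],[35,5],[42,3],[43,12],[47,2],[48,0]]
[[16,20],[18,12],[20,0],[21,19],[27,16],[30,19],[34,16],[35,5],[42,3],[43,12],[47,2],[48,0]]
[[4,5],[13,0],[16,20],[18,12],[20,0],[21,19],[27,16],[30,19],[34,16],[35,5],[42,3],[43,12],[47,2],[48,0]]
[[4,5],[13,0],[16,20],[18,19],[34,16],[35,5],[42,3],[43,12],[47,2],[48,0]]
[[4,5],[13,0],[14,15],[16,20],[18,19],[34,16],[35,5],[42,3],[43,12],[47,2],[48,0]]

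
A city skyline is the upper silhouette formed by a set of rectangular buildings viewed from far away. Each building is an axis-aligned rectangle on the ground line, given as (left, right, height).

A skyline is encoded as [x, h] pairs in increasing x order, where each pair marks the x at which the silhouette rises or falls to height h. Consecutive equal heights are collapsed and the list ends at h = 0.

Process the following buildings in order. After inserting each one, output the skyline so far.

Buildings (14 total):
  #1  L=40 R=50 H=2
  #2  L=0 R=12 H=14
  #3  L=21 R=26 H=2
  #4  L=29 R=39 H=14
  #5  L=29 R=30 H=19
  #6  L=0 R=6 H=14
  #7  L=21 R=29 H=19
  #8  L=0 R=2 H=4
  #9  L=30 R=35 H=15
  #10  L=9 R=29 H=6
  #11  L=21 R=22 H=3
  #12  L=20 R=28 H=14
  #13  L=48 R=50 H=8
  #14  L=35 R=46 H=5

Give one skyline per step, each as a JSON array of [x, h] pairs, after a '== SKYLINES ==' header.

== SKYLINES ==
[[40,2],[50,0]]
[[0,14],[12,0],[40,2],[50,0]]
[[0,14],[12,0],[21,2],[26,0],[40,2],[50,0]]
[[0,14],[12,0],[21,2],[26,0],[29,14],[39,0],[40,2],[50,0]]
[[0,14],[12,0],[21,2],[26,0],[29,19],[30,14],[39,0],[40,2],[50,0]]
[[0,14],[12,0],[21,2],[26,0],[29,19],[30,14],[39,0],[40,2],[50,0]]
[[0,14],[12,0],[21,19],[30,14],[39,0],[40,2],[50,0]]
[[0,14],[12,0],[21,19],[30,14],[39,0],[40,2],[50,0]]
[[0,14],[12,0],[21,19],[30,15],[35,14],[39,0],[40,2],[50,0]]
[[0,14],[12,6],[21,19],[30,15],[35,14],[39,0],[40,2],[50,0]]
[[0,14],[12,6],[21,19],[30,15],[35,14],[39,0],[40,2],[50,0]]
[[0,14],[12,6],[20,14],[21,19],[30,15],[35,14],[39,0],[40,2],[50,0]]
[[0,14],[12,6],[20,14],[21,19],[30,15],[35,14],[39,0],[40,2],[48,8],[50,0]]
[[0,14],[12,6],[20,14],[21,19],[30,15],[35,14],[39,5],[46,2],[48,8],[50,0]]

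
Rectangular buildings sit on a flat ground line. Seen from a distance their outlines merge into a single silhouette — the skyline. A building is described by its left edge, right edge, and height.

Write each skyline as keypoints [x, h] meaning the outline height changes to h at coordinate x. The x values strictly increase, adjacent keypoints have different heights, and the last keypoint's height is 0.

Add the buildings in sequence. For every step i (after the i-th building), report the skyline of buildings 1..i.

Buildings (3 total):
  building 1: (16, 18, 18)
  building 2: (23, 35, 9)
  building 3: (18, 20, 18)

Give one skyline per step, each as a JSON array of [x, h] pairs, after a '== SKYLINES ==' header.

== SKYLINES ==
[[16,18],[18,0]]
[[16,18],[18,0],[23,9],[35,0]]
[[16,18],[20,0],[23,9],[35,0]]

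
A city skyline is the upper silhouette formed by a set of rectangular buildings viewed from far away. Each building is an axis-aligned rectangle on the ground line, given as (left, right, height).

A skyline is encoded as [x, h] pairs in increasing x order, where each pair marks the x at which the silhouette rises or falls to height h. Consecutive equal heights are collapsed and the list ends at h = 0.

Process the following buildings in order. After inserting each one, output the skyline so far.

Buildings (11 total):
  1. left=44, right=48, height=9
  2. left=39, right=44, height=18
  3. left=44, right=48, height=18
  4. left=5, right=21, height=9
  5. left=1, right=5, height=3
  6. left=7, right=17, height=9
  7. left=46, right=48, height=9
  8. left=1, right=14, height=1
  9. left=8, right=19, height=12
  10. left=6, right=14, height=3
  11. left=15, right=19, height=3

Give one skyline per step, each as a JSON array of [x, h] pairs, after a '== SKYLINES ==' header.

== SKYLINES ==
[[44,9],[48,0]]
[[39,18],[44,9],[48,0]]
[[39,18],[48,0]]
[[5,9],[21,0],[39,18],[48,0]]
[[1,3],[5,9],[21,0],[39,18],[48,0]]
[[1,3],[5,9],[21,0],[39,18],[48,0]]
[[1,3],[5,9],[21,0],[39,18],[48,0]]
[[1,3],[5,9],[21,0],[39,18],[48,0]]
[[1,3],[5,9],[8,12],[19,9],[21,0],[39,18],[48,0]]
[[1,3],[5,9],[8,12],[19,9],[21,0],[39,18],[48,0]]
[[1,3],[5,9],[8,12],[19,9],[21,0],[39,18],[48,0]]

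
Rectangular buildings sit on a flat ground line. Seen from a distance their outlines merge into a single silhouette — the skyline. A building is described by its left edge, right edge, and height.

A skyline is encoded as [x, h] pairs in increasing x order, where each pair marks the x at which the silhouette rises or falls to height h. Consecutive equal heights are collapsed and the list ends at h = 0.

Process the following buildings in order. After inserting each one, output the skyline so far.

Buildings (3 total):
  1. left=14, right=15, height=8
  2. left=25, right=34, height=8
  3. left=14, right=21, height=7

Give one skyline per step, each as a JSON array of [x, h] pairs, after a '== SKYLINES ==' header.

== SKYLINES ==
[[14,8],[15,0]]
[[14,8],[15,0],[25,8],[34,0]]
[[14,8],[15,7],[21,0],[25,8],[34,0]]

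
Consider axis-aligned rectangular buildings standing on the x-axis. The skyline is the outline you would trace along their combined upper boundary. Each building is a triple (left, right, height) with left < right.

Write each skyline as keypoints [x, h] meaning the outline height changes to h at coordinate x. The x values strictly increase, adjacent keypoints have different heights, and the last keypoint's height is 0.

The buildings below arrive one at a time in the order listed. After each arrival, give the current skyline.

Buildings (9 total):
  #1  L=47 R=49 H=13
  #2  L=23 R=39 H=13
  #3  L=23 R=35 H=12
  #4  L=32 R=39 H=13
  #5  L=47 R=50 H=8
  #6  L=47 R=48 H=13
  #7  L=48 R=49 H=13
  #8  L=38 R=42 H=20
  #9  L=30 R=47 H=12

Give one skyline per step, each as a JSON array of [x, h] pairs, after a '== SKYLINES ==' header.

== SKYLINES ==
[[47,13],[49,0]]
[[23,13],[39,0],[47,13],[49,0]]
[[23,13],[39,0],[47,13],[49,0]]
[[23,13],[39,0],[47,13],[49,0]]
[[23,13],[39,0],[47,13],[49,8],[50,0]]
[[23,13],[39,0],[47,13],[49,8],[50,0]]
[[23,13],[39,0],[47,13],[49,8],[50,0]]
[[23,13],[38,20],[42,0],[47,13],[49,8],[50,0]]
[[23,13],[38,20],[42,12],[47,13],[49,8],[50,0]]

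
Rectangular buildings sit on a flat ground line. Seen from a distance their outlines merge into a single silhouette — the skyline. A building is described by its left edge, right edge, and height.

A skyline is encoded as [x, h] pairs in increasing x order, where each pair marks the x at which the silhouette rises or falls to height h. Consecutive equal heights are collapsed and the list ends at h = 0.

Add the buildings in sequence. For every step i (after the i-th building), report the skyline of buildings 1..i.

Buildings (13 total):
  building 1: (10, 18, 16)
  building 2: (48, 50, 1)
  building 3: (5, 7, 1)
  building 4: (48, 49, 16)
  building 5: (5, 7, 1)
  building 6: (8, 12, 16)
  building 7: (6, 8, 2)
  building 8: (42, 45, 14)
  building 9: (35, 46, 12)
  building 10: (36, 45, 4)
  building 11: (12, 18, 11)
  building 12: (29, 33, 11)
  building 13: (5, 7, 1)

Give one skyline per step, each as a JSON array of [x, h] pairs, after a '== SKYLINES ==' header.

== SKYLINES ==
[[10,16],[18,0]]
[[10,16],[18,0],[48,1],[50,0]]
[[5,1],[7,0],[10,16],[18,0],[48,1],[50,0]]
[[5,1],[7,0],[10,16],[18,0],[48,16],[49,1],[50,0]]
[[5,1],[7,0],[10,16],[18,0],[48,16],[49,1],[50,0]]
[[5,1],[7,0],[8,16],[18,0],[48,16],[49,1],[50,0]]
[[5,1],[6,2],[8,16],[18,0],[48,16],[49,1],[50,0]]
[[5,1],[6,2],[8,16],[18,0],[42,14],[45,0],[48,16],[49,1],[50,0]]
[[5,1],[6,2],[8,16],[18,0],[35,12],[42,14],[45,12],[46,0],[48,16],[49,1],[50,0]]
[[5,1],[6,2],[8,16],[18,0],[35,12],[42,14],[45,12],[46,0],[48,16],[49,1],[50,0]]
[[5,1],[6,2],[8,16],[18,0],[35,12],[42,14],[45,12],[46,0],[48,16],[49,1],[50,0]]
[[5,1],[6,2],[8,16],[18,0],[29,11],[33,0],[35,12],[42,14],[45,12],[46,0],[48,16],[49,1],[50,0]]
[[5,1],[6,2],[8,16],[18,0],[29,11],[33,0],[35,12],[42,14],[45,12],[46,0],[48,16],[49,1],[50,0]]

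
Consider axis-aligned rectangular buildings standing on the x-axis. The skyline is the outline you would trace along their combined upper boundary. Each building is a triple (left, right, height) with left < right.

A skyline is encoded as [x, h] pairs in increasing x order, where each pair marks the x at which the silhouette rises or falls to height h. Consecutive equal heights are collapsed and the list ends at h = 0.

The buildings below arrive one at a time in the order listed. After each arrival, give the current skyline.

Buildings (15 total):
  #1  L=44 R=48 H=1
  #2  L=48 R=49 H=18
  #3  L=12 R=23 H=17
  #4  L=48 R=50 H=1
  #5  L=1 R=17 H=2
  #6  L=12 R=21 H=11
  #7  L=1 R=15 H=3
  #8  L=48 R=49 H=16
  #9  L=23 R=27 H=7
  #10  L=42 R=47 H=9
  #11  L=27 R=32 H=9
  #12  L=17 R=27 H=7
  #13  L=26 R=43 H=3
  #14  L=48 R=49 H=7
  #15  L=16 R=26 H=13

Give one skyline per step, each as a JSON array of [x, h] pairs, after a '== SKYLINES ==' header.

== SKYLINES ==
[[44,1],[48,0]]
[[44,1],[48,18],[49,0]]
[[12,17],[23,0],[44,1],[48,18],[49,0]]
[[12,17],[23,0],[44,1],[48,18],[49,1],[50,0]]
[[1,2],[12,17],[23,0],[44,1],[48,18],[49,1],[50,0]]
[[1,2],[12,17],[23,0],[44,1],[48,18],[49,1],[50,0]]
[[1,3],[12,17],[23,0],[44,1],[48,18],[49,1],[50,0]]
[[1,3],[12,17],[23,0],[44,1],[48,18],[49,1],[50,0]]
[[1,3],[12,17],[23,7],[27,0],[44,1],[48,18],[49,1],[50,0]]
[[1,3],[12,17],[23,7],[27,0],[42,9],[47,1],[48,18],[49,1],[50,0]]
[[1,3],[12,17],[23,7],[27,9],[32,0],[42,9],[47,1],[48,18],[49,1],[50,0]]
[[1,3],[12,17],[23,7],[27,9],[32,0],[42,9],[47,1],[48,18],[49,1],[50,0]]
[[1,3],[12,17],[23,7],[27,9],[32,3],[42,9],[47,1],[48,18],[49,1],[50,0]]
[[1,3],[12,17],[23,7],[27,9],[32,3],[42,9],[47,1],[48,18],[49,1],[50,0]]
[[1,3],[12,17],[23,13],[26,7],[27,9],[32,3],[42,9],[47,1],[48,18],[49,1],[50,0]]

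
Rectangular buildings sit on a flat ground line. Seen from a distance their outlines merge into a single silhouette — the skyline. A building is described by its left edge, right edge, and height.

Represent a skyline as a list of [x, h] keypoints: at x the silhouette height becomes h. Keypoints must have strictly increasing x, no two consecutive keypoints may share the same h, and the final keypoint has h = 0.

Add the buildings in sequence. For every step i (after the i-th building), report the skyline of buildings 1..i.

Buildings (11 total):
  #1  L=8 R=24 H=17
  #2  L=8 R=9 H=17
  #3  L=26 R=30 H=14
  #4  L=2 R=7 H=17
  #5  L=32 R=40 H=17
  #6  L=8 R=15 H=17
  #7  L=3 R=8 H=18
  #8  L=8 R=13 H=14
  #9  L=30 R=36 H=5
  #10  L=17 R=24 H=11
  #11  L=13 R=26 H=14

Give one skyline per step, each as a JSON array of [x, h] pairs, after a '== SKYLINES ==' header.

== SKYLINES ==
[[8,17],[24,0]]
[[8,17],[24,0]]
[[8,17],[24,0],[26,14],[30,0]]
[[2,17],[7,0],[8,17],[24,0],[26,14],[30,0]]
[[2,17],[7,0],[8,17],[24,0],[26,14],[30,0],[32,17],[40,0]]
[[2,17],[7,0],[8,17],[24,0],[26,14],[30,0],[32,17],[40,0]]
[[2,17],[3,18],[8,17],[24,0],[26,14],[30,0],[32,17],[40,0]]
[[2,17],[3,18],[8,17],[24,0],[26,14],[30,0],[32,17],[40,0]]
[[2,17],[3,18],[8,17],[24,0],[26,14],[30,5],[32,17],[40,0]]
[[2,17],[3,18],[8,17],[24,0],[26,14],[30,5],[32,17],[40,0]]
[[2,17],[3,18],[8,17],[24,14],[30,5],[32,17],[40,0]]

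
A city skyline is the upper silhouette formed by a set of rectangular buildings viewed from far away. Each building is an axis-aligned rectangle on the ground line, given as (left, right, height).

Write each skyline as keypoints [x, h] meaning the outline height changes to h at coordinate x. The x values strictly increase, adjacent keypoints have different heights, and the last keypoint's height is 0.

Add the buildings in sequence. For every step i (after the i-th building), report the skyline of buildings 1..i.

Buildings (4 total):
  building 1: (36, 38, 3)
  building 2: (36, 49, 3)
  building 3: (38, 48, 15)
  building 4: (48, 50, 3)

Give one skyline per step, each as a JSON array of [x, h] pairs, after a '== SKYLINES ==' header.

== SKYLINES ==
[[36,3],[38,0]]
[[36,3],[49,0]]
[[36,3],[38,15],[48,3],[49,0]]
[[36,3],[38,15],[48,3],[50,0]]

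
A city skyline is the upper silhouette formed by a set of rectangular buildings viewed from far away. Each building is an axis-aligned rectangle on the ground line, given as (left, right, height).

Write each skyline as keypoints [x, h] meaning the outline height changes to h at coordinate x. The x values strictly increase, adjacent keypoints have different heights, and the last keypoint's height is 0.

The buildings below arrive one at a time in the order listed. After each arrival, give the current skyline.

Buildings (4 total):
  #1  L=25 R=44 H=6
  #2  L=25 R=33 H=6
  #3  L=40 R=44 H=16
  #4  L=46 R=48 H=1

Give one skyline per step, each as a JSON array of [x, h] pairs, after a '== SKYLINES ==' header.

== SKYLINES ==
[[25,6],[44,0]]
[[25,6],[44,0]]
[[25,6],[40,16],[44,0]]
[[25,6],[40,16],[44,0],[46,1],[48,0]]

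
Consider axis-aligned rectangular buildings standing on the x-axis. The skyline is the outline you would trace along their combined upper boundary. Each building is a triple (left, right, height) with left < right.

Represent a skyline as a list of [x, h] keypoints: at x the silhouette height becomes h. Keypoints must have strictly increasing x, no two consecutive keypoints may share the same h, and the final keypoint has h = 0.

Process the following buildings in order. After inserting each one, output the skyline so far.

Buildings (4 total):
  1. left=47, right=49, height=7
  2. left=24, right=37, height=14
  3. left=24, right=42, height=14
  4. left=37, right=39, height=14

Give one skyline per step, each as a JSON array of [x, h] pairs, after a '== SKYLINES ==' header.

== SKYLINES ==
[[47,7],[49,0]]
[[24,14],[37,0],[47,7],[49,0]]
[[24,14],[42,0],[47,7],[49,0]]
[[24,14],[42,0],[47,7],[49,0]]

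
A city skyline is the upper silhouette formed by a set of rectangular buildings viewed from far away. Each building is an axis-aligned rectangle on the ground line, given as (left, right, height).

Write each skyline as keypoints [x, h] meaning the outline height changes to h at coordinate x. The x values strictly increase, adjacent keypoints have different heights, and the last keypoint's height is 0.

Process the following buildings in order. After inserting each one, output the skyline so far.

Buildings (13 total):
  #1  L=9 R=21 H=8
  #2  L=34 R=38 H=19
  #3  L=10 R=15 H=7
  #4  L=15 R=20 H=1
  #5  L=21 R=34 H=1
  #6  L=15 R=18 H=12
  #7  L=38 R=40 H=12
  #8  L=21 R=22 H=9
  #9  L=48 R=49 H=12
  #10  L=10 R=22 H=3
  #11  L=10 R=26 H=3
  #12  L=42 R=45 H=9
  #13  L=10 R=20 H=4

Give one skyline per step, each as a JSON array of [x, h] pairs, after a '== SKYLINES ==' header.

== SKYLINES ==
[[9,8],[21,0]]
[[9,8],[21,0],[34,19],[38,0]]
[[9,8],[21,0],[34,19],[38,0]]
[[9,8],[21,0],[34,19],[38,0]]
[[9,8],[21,1],[34,19],[38,0]]
[[9,8],[15,12],[18,8],[21,1],[34,19],[38,0]]
[[9,8],[15,12],[18,8],[21,1],[34,19],[38,12],[40,0]]
[[9,8],[15,12],[18,8],[21,9],[22,1],[34,19],[38,12],[40,0]]
[[9,8],[15,12],[18,8],[21,9],[22,1],[34,19],[38,12],[40,0],[48,12],[49,0]]
[[9,8],[15,12],[18,8],[21,9],[22,1],[34,19],[38,12],[40,0],[48,12],[49,0]]
[[9,8],[15,12],[18,8],[21,9],[22,3],[26,1],[34,19],[38,12],[40,0],[48,12],[49,0]]
[[9,8],[15,12],[18,8],[21,9],[22,3],[26,1],[34,19],[38,12],[40,0],[42,9],[45,0],[48,12],[49,0]]
[[9,8],[15,12],[18,8],[21,9],[22,3],[26,1],[34,19],[38,12],[40,0],[42,9],[45,0],[48,12],[49,0]]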